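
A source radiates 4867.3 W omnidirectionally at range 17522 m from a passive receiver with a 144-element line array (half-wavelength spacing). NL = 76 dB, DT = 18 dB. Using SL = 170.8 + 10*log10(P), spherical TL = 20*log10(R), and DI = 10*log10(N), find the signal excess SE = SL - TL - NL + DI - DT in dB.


50.38 dB


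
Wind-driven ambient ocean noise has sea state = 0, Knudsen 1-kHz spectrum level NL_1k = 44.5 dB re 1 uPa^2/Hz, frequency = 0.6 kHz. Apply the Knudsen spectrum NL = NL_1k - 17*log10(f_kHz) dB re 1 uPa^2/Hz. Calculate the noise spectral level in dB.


NL = NL_1k - 17*log10(f_kHz) = 44.5 - 17*log10(0.6) = 44.5 - (-3.77) = 48.27

48.27 dB


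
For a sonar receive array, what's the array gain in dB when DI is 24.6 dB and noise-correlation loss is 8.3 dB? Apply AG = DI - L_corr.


AG = DI - L_corr = 24.6 - 8.3 = 16.3

16.3 dB


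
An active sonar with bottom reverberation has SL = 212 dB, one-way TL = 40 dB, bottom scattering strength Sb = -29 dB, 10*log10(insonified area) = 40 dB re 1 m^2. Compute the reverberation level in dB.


RL = SL - 2*TL + Sb + 10*log10(A) = 212 - 2*40 + (-29) + 40 = 143

143 dB


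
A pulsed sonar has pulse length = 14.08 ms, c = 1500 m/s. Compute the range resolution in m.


dR = c*tau/2 = 1500 * 14.08e-3 / 2 = 10.56

10.56 m


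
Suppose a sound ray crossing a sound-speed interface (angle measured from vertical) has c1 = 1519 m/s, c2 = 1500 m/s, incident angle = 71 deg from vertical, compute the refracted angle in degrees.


sin(theta2) = (c2/c1)*sin(theta1) = (1500/1519)*sin(71 deg) = 0.93369
theta2 = arcsin(0.93369) = 69.02

69.02 deg


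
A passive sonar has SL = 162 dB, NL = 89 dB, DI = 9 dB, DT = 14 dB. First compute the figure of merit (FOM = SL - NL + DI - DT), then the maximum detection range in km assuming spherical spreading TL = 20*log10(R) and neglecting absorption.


Step 1: FOM = SL - NL + DI - DT = 162 - 89 + 9 - 14 = 68 dB
Step 2: at max range FOM = TL = 20*log10(R), so R = 10^(68/20) = 2511.89 m = 2.51 km

2.51 km


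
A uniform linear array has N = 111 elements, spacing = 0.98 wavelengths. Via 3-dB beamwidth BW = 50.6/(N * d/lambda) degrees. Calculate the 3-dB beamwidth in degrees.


BW = 50.6 / (111 * 0.98) = 50.6 / 108.78 = 0.47

0.47 deg


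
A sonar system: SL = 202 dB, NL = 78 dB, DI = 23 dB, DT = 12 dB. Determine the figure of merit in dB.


FOM = SL - NL + DI - DT = 202 - 78 + 23 - 12 = 135

135 dB


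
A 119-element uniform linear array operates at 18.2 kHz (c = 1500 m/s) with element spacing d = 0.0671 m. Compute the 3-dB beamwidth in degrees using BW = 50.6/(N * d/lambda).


Step 1: lambda = 1500/18200 = 0.08242 m
Step 2: d/lambda = 0.0671/0.08242 = 0.8141
Step 3: BW = 50.6/(N * d/lambda) = 50.6/(119 * 0.8141) = 0.52

0.52 deg


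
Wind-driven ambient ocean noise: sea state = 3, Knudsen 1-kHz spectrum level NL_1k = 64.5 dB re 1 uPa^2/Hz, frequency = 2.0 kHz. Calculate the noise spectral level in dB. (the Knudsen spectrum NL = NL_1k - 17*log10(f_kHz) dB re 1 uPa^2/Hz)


NL = NL_1k - 17*log10(f_kHz) = 64.5 - 17*log10(2.0) = 64.5 - (5.12) = 59.38

59.38 dB


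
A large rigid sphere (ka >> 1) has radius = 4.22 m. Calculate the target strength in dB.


6.49 dB


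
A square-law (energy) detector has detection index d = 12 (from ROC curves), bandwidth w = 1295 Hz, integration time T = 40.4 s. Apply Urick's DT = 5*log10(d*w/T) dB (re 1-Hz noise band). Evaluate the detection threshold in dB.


12.93 dB


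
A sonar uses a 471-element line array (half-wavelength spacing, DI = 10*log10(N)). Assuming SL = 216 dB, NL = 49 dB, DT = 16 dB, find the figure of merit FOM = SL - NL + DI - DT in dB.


Step 1: DI = 10*log10(471) = 26.73 dB
Step 2: FOM = SL - NL + DI - DT = 216 - 49 + 26.73 - 16 = 177.73

177.73 dB


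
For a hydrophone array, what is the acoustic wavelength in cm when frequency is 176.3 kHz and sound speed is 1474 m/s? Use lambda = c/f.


lambda = c/f = 1474 / 176300 = 0.0084 m = 0.84 cm

0.84 cm


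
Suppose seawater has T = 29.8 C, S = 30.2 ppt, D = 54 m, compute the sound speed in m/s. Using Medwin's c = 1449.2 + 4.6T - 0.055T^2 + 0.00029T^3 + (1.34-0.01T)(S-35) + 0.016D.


c = 1449.2 + 4.6*29.8 - 0.055*29.8^2 + 0.00029*29.8^3 + (1.34 - 0.01*29.8)*(30.2 - 35) + 0.016*54 = 1540.97

1540.97 m/s


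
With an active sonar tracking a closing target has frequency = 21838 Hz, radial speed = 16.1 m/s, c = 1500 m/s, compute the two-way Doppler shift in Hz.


fd = 2*f*v/c = 2 * 21838 * 16.1 / 1500 = 468.79

468.79 Hz


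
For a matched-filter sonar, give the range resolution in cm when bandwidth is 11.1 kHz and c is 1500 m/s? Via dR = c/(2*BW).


6.76 cm


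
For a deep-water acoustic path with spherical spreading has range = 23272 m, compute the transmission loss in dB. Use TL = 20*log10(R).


TL = 20*log10(23272) = 87.34

87.34 dB


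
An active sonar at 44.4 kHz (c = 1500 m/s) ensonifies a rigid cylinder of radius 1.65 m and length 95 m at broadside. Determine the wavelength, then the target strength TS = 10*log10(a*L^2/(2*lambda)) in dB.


Step 1: lambda = c/f = 1500/44400 = 0.03378 m
Step 2: TS = 10*log10(a*L^2/(2*lambda)) = 10*log10(1.65*95^2/(2*0.03378)) = 53.43

53.43 dB


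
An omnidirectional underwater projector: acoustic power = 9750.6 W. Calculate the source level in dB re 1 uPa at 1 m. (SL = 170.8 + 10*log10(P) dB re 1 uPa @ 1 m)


SL = 170.8 + 10*log10(9750.6) = 170.8 + 39.89 = 210.69

210.69 dB


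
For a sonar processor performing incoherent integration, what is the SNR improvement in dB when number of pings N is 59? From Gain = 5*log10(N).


Gain = 5*log10(59) = 8.85

8.85 dB


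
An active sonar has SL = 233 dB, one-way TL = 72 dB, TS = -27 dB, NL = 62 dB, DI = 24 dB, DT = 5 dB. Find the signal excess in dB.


SE = SL - 2*TL + TS - NL + DI - DT = 233 - 2*72 + (-27) - 62 + 24 - 5 = 19

19 dB


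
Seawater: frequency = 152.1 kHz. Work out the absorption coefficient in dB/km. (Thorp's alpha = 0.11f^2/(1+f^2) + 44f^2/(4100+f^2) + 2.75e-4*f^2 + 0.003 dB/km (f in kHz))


43.851 dB/km


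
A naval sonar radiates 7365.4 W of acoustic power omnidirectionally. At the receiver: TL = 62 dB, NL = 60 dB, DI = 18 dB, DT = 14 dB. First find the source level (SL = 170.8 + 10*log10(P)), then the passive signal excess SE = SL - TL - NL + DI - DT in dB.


Step 1: SL = 170.8 + 10*log10(7365.4) = 209.47 dB
Step 2: SE = SL - TL - NL + DI - DT = 209.47 - 62 - 60 + 18 - 14 = 91.47

91.47 dB


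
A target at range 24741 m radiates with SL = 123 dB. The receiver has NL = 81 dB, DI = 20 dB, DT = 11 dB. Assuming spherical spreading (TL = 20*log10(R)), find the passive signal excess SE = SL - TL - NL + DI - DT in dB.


-36.87 dB


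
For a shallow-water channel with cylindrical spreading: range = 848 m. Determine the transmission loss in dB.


29.28 dB


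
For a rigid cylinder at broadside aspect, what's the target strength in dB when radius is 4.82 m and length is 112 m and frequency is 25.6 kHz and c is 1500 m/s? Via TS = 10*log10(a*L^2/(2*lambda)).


lambda = 1500/25600 = 0.05859 m
TS = 10*log10(4.82*112^2/(2*0.05859)) = 57.13

57.13 dB


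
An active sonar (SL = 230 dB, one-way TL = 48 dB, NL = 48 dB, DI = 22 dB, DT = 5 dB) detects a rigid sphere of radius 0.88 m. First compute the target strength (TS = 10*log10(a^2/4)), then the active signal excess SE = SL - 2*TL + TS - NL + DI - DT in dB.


Step 1: TS = 10*log10(0.88^2/4) = -7.13 dB
Step 2: SE = SL - 2*TL + TS - NL + DI - DT = 230 - 2*48 + (-7.13) - 48 + 22 - 5 = 95.87

95.87 dB


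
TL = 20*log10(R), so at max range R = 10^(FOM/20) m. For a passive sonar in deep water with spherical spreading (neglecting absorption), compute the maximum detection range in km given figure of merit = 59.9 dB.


At max range FOM = TL, so 20*log10(R) = 59.9
R = 10^(59.9/20) = 988.55 m = 0.99 km

0.99 km


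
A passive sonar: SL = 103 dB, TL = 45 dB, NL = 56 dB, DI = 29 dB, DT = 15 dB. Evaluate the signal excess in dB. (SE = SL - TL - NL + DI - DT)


SE = SL - TL - NL + DI - DT = 103 - 45 - 56 + 29 - 15 = 16

16 dB


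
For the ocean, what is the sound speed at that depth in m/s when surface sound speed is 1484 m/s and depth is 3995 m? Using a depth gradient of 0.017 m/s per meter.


c = 1484 + 0.017 * 3995 = 1551.915

1551.915 m/s


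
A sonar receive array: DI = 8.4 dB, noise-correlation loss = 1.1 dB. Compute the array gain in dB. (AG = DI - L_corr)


7.3 dB


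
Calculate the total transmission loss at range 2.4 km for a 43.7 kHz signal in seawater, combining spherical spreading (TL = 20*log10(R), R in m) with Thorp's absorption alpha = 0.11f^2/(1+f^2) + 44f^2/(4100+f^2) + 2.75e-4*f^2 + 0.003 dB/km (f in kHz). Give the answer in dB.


Step 1 (Thorp): alpha = 0.11*1909.69/(1+1909.69) + 44*1909.69/(4100+1909.69) + 2.75e-4*1909.69 + 0.003 = 14.6199 dB/km
Step 2: TL_spread = 20*log10(2400) = 67.6 dB
Step 3: TL_abs = alpha*R = 14.6199 * 2.4 = 35.09 dB
Step 4: TL_total = 67.6 + 35.09 = 102.69

102.69 dB


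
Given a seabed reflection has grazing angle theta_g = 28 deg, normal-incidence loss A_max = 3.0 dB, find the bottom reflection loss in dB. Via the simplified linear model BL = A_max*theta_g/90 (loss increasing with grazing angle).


BL = A_max * theta_g / 90 = 3.0 * 28 / 90 = 0.93

0.93 dB


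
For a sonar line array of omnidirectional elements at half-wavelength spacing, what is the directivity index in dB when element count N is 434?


DI = 10*log10(434) = 26.37

26.37 dB


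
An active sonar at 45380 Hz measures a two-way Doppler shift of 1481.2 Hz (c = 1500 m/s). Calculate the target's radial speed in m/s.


24.48 m/s


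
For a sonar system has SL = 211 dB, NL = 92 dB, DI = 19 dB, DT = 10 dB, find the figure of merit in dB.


FOM = SL - NL + DI - DT = 211 - 92 + 19 - 10 = 128

128 dB


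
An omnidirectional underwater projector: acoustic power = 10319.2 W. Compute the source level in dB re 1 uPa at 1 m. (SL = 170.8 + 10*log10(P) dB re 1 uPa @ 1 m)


SL = 170.8 + 10*log10(10319.2) = 170.8 + 40.14 = 210.94

210.94 dB


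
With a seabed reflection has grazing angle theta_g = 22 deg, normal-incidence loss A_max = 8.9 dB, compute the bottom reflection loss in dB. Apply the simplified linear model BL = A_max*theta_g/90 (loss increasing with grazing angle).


2.18 dB


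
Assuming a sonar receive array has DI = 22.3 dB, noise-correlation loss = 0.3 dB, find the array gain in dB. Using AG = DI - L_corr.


AG = DI - L_corr = 22.3 - 0.3 = 22.0

22.0 dB


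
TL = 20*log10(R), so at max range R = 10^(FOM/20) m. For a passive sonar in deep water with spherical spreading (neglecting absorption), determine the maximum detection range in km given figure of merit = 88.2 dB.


At max range FOM = TL, so 20*log10(R) = 88.2
R = 10^(88.2/20) = 25703.96 m = 25.7 km

25.7 km


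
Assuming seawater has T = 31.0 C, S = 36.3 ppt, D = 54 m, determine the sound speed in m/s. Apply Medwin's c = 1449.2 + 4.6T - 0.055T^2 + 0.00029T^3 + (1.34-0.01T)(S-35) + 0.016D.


1549.79 m/s


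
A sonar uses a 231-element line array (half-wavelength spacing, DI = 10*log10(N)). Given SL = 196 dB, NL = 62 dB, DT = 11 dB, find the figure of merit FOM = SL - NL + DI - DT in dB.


Step 1: DI = 10*log10(231) = 23.64 dB
Step 2: FOM = SL - NL + DI - DT = 196 - 62 + 23.64 - 11 = 146.64

146.64 dB


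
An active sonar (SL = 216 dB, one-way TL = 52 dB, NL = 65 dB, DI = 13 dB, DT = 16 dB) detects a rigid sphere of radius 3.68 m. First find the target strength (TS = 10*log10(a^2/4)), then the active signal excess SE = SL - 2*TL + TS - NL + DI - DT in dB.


Step 1: TS = 10*log10(3.68^2/4) = 5.3 dB
Step 2: SE = SL - 2*TL + TS - NL + DI - DT = 216 - 2*52 + (5.3) - 65 + 13 - 16 = 49.3

49.3 dB


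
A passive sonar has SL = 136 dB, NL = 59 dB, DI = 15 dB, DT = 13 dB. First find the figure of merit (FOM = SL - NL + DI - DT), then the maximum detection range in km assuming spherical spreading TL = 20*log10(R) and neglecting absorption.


Step 1: FOM = SL - NL + DI - DT = 136 - 59 + 15 - 13 = 79 dB
Step 2: at max range FOM = TL = 20*log10(R), so R = 10^(79/20) = 8912.51 m = 8.91 km

8.91 km


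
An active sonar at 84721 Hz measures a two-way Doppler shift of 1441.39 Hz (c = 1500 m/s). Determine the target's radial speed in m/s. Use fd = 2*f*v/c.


From fd = 2*f*v/c, v = c*fd/(2*f) = 1500 * 1441.39 / (2*84721) = 12.76

12.76 m/s


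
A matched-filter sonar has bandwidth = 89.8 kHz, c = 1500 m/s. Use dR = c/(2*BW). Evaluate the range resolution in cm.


0.84 cm


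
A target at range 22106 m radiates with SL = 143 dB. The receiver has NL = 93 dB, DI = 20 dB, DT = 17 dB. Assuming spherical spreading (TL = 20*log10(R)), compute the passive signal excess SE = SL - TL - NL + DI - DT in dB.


-33.89 dB


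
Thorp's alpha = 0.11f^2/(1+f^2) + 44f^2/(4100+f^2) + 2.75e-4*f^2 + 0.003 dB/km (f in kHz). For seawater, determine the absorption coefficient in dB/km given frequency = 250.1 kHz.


f^2 = 62550.01
alpha = 0.11*62550.01/(1+62550.01) + 44*62550.01/(4100+62550.01) + 2.75e-4*62550.01 + 0.003 = 58.608

58.608 dB/km


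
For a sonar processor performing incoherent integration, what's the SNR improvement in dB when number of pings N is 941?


Gain = 5*log10(941) = 14.87

14.87 dB


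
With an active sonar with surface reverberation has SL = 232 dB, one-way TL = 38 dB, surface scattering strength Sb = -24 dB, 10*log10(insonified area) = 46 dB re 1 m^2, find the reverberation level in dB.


178 dB


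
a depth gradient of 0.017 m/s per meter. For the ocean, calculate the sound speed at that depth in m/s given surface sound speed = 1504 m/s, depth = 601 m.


c = 1504 + 0.017 * 601 = 1514.217

1514.217 m/s


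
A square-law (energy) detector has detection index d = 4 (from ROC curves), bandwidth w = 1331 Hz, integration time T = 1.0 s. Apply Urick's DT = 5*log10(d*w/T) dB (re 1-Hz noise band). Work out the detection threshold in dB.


DT = 5*log10(d*w/T) = 5*log10(4 * 1331 / 1.0) = 5*log10(5324.0) = 18.63

18.63 dB


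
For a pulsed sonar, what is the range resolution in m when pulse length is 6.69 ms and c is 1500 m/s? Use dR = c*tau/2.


dR = c*tau/2 = 1500 * 6.69e-3 / 2 = 5.0175

5.0175 m


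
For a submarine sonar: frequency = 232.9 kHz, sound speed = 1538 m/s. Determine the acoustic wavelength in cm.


lambda = c/f = 1538 / 232900 = 0.0066 m = 0.66 cm

0.66 cm


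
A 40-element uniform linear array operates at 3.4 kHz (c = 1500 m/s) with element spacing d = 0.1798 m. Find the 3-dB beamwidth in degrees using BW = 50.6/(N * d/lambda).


Step 1: lambda = 1500/3400 = 0.44118 m
Step 2: d/lambda = 0.1798/0.44118 = 0.4075
Step 3: BW = 50.6/(N * d/lambda) = 50.6/(40 * 0.4075) = 3.1

3.1 deg


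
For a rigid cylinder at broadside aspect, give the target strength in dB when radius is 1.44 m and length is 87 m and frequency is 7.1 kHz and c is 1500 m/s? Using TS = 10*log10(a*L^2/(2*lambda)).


lambda = 1500/7100 = 0.21127 m
TS = 10*log10(1.44*87^2/(2*0.21127)) = 44.12

44.12 dB


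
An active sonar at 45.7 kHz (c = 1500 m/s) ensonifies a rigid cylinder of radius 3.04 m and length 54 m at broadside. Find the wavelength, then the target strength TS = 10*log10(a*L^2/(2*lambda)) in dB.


Step 1: lambda = c/f = 1500/45700 = 0.03282 m
Step 2: TS = 10*log10(a*L^2/(2*lambda)) = 10*log10(3.04*54^2/(2*0.03282)) = 51.3

51.3 dB


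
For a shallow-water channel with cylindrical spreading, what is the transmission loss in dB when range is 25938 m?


TL = 10*log10(25938) = 44.14

44.14 dB


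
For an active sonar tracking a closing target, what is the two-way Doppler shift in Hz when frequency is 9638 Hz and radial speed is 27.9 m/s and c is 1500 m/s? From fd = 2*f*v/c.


358.53 Hz


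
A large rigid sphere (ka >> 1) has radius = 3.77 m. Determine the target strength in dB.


5.51 dB


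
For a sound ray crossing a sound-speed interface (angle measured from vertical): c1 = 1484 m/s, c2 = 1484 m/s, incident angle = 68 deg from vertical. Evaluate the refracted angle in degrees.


sin(theta2) = (c2/c1)*sin(theta1) = (1484/1484)*sin(68 deg) = 0.92718
theta2 = arcsin(0.92718) = 68.0

68.0 deg


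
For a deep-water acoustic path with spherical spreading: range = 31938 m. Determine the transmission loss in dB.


90.09 dB


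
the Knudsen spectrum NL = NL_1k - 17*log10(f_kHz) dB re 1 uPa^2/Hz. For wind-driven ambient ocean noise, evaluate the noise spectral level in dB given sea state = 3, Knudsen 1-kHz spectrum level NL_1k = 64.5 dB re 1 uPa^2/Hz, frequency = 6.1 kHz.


NL = NL_1k - 17*log10(f_kHz) = 64.5 - 17*log10(6.1) = 64.5 - (13.35) = 51.15

51.15 dB


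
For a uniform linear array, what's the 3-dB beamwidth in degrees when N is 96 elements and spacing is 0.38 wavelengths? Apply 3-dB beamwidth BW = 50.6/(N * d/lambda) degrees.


BW = 50.6 / (96 * 0.38) = 50.6 / 36.48 = 1.39

1.39 deg


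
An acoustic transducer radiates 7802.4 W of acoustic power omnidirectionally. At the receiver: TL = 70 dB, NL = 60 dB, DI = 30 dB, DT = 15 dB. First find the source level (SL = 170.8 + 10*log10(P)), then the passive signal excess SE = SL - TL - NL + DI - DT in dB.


Step 1: SL = 170.8 + 10*log10(7802.4) = 209.72 dB
Step 2: SE = SL - TL - NL + DI - DT = 209.72 - 70 - 60 + 30 - 15 = 94.72

94.72 dB


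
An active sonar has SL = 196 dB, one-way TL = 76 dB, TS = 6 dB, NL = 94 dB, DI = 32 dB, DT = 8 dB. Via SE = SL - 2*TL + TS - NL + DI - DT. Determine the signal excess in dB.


SE = SL - 2*TL + TS - NL + DI - DT = 196 - 2*76 + (6) - 94 + 32 - 8 = -20

-20 dB


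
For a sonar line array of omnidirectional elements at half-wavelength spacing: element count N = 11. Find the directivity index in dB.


10.41 dB


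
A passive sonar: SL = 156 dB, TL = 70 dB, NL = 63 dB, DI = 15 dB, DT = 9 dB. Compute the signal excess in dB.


SE = SL - TL - NL + DI - DT = 156 - 70 - 63 + 15 - 9 = 29

29 dB


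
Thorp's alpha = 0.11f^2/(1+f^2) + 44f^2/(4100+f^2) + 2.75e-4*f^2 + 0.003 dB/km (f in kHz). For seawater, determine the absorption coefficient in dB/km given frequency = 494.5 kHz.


110.633 dB/km


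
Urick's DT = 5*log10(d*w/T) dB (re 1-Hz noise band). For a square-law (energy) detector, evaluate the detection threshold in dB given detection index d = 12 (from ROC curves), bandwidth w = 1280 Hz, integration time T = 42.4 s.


12.8 dB


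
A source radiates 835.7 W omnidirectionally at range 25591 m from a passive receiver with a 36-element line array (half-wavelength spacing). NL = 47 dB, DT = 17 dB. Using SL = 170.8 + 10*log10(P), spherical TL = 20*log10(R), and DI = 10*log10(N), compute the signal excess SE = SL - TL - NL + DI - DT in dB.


Step 1: SL = 170.8 + 10*log10(835.7) = 200.02 dB
Step 2: TL = 20*log10(25591) = 88.16 dB
Step 3: DI = 10*log10(36) = 15.56 dB
Step 4: SE = SL - TL - NL + DI - DT = 200.02 - 88.16 - 47 + 15.56 - 17 = 63.42

63.42 dB


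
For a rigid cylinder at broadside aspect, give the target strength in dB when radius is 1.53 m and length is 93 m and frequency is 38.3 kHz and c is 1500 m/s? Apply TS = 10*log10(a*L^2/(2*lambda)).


lambda = 1500/38300 = 0.03916 m
TS = 10*log10(1.53*93^2/(2*0.03916)) = 52.28

52.28 dB


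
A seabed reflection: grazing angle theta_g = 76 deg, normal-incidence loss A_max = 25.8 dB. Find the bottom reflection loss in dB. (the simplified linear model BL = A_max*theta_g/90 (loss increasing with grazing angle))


BL = A_max * theta_g / 90 = 25.8 * 76 / 90 = 21.79

21.79 dB


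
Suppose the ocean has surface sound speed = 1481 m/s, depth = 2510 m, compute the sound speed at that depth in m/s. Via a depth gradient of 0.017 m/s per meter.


c = 1481 + 0.017 * 2510 = 1523.67

1523.67 m/s


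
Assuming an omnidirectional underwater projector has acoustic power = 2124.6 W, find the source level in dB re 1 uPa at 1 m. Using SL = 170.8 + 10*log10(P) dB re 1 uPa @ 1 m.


204.07 dB


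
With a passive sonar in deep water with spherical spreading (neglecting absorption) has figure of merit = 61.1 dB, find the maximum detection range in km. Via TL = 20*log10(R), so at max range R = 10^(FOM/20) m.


At max range FOM = TL, so 20*log10(R) = 61.1
R = 10^(61.1/20) = 1135.01 m = 1.14 km

1.14 km


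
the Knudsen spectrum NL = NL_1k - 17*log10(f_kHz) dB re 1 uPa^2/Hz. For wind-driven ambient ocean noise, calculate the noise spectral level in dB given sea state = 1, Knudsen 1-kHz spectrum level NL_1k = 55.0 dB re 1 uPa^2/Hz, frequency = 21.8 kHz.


32.25 dB


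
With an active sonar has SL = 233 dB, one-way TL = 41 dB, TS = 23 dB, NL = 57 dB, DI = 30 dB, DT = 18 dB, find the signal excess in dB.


129 dB


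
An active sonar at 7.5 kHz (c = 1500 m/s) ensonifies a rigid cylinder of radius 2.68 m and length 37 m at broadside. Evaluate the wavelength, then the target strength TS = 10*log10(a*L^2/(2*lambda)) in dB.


Step 1: lambda = c/f = 1500/7500 = 0.2 m
Step 2: TS = 10*log10(a*L^2/(2*lambda)) = 10*log10(2.68*37^2/(2*0.2)) = 39.62

39.62 dB


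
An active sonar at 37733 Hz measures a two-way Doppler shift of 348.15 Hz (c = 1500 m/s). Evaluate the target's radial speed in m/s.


From fd = 2*f*v/c, v = c*fd/(2*f) = 1500 * 348.15 / (2*37733) = 6.92

6.92 m/s


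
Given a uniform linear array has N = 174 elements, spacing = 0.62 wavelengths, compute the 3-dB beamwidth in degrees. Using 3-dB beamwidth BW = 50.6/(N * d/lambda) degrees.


BW = 50.6 / (174 * 0.62) = 50.6 / 107.88 = 0.47

0.47 deg


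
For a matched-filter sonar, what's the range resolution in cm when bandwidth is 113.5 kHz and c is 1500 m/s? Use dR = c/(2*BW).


dR = c/(2*BW) = 1500 / (2 * 113.5e3) = 0.0066 m = 0.66 cm

0.66 cm


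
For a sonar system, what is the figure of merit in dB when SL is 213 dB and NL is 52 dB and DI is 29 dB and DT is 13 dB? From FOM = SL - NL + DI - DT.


FOM = SL - NL + DI - DT = 213 - 52 + 29 - 13 = 177

177 dB


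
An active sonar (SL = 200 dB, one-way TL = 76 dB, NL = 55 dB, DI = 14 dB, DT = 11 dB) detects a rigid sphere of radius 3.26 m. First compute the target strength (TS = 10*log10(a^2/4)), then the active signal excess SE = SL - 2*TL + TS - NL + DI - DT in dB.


Step 1: TS = 10*log10(3.26^2/4) = 4.24 dB
Step 2: SE = SL - 2*TL + TS - NL + DI - DT = 200 - 2*76 + (4.24) - 55 + 14 - 11 = 0.24

0.24 dB


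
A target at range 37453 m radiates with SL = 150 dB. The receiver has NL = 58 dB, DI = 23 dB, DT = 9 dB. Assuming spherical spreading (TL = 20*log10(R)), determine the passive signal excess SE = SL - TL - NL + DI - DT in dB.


Step 1: TL = 20*log10(37453) = 91.47 dB
Step 2: SE = 150 - 91.47 - 58 + 23 - 9 = 14.53

14.53 dB


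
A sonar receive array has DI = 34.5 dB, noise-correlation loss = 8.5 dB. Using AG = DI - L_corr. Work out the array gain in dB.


AG = DI - L_corr = 34.5 - 8.5 = 26.0

26.0 dB


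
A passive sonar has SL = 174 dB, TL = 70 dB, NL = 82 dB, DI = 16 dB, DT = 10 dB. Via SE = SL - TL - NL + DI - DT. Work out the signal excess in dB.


SE = SL - TL - NL + DI - DT = 174 - 70 - 82 + 16 - 10 = 28

28 dB


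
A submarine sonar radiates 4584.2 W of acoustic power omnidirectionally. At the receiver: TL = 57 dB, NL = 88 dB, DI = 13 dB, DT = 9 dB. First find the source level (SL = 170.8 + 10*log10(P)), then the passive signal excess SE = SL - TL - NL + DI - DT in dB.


Step 1: SL = 170.8 + 10*log10(4584.2) = 207.41 dB
Step 2: SE = SL - TL - NL + DI - DT = 207.41 - 57 - 88 + 13 - 9 = 66.41

66.41 dB


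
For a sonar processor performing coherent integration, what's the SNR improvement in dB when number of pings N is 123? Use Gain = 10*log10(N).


Gain = 10*log10(123) = 20.9

20.9 dB


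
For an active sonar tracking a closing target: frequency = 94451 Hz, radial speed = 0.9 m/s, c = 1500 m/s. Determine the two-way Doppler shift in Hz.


fd = 2*f*v/c = 2 * 94451 * 0.9 / 1500 = 113.34

113.34 Hz


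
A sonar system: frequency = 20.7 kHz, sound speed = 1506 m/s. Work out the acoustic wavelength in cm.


lambda = c/f = 1506 / 20700 = 0.0728 m = 7.28 cm

7.28 cm


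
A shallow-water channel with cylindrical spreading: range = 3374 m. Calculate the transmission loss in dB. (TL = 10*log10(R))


TL = 10*log10(3374) = 35.28

35.28 dB


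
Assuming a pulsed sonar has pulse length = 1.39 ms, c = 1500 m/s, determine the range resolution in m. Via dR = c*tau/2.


dR = c*tau/2 = 1500 * 1.39e-3 / 2 = 1.0425

1.0425 m


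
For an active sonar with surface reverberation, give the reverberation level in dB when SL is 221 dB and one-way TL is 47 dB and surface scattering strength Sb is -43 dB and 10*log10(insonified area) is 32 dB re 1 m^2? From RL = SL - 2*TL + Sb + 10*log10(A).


RL = SL - 2*TL + Sb + 10*log10(A) = 221 - 2*47 + (-43) + 32 = 116

116 dB


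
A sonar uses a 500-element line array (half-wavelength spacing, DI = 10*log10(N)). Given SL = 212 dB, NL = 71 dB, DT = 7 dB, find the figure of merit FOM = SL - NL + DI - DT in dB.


Step 1: DI = 10*log10(500) = 26.99 dB
Step 2: FOM = SL - NL + DI - DT = 212 - 71 + 26.99 - 7 = 160.99

160.99 dB


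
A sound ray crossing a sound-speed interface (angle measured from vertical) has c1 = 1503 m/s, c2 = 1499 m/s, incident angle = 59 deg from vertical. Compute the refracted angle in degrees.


sin(theta2) = (c2/c1)*sin(theta1) = (1499/1503)*sin(59 deg) = 0.85489
theta2 = arcsin(0.85489) = 58.75

58.75 deg


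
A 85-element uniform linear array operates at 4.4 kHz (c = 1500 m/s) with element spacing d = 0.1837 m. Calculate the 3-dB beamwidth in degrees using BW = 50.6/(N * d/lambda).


Step 1: lambda = 1500/4400 = 0.34091 m
Step 2: d/lambda = 0.1837/0.34091 = 0.5389
Step 3: BW = 50.6/(N * d/lambda) = 50.6/(85 * 0.5389) = 1.1

1.1 deg


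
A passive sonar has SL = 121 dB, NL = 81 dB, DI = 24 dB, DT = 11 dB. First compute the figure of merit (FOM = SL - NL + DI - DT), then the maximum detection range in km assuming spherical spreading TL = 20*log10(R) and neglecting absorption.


Step 1: FOM = SL - NL + DI - DT = 121 - 81 + 24 - 11 = 53 dB
Step 2: at max range FOM = TL = 20*log10(R), so R = 10^(53/20) = 446.68 m = 0.45 km

0.45 km


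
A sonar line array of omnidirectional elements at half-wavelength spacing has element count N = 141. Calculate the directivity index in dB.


DI = 10*log10(141) = 21.49

21.49 dB


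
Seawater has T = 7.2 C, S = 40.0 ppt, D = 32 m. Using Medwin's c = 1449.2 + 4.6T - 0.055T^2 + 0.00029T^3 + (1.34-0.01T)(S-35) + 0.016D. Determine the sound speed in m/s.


c = 1449.2 + 4.6*7.2 - 0.055*7.2^2 + 0.00029*7.2^3 + (1.34 - 0.01*7.2)*(40.0 - 35) + 0.016*32 = 1486.43

1486.43 m/s


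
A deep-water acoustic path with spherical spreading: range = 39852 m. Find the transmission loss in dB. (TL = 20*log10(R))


TL = 20*log10(39852) = 92.01

92.01 dB


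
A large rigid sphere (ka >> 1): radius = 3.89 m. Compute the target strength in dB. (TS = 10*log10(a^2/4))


5.78 dB


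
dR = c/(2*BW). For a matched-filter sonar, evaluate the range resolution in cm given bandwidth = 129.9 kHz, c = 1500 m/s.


dR = c/(2*BW) = 1500 / (2 * 129.9e3) = 0.0058 m = 0.58 cm

0.58 cm


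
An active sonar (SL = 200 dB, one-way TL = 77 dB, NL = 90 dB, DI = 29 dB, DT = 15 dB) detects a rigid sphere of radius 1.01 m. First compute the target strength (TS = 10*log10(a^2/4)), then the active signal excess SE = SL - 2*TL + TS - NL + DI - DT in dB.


Step 1: TS = 10*log10(1.01^2/4) = -5.93 dB
Step 2: SE = SL - 2*TL + TS - NL + DI - DT = 200 - 2*77 + (-5.93) - 90 + 29 - 15 = -35.93

-35.93 dB


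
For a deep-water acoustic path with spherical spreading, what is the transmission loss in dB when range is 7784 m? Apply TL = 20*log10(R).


TL = 20*log10(7784) = 77.82

77.82 dB


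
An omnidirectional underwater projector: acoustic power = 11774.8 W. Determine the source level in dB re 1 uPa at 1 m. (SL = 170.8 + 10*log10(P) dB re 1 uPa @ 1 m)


211.51 dB


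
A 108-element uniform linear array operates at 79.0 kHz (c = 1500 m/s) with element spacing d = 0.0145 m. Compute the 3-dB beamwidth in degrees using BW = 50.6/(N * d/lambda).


Step 1: lambda = 1500/79000 = 0.01899 m
Step 2: d/lambda = 0.0145/0.01899 = 0.7636
Step 3: BW = 50.6/(N * d/lambda) = 50.6/(108 * 0.7636) = 0.61

0.61 deg


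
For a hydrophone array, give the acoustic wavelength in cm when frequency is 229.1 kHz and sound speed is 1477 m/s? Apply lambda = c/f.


lambda = c/f = 1477 / 229100 = 0.0064 m = 0.64 cm

0.64 cm


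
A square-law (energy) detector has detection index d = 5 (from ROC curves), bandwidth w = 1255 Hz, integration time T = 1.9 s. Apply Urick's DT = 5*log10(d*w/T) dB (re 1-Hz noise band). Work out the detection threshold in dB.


DT = 5*log10(d*w/T) = 5*log10(5 * 1255 / 1.9) = 5*log10(3302.63) = 17.59

17.59 dB


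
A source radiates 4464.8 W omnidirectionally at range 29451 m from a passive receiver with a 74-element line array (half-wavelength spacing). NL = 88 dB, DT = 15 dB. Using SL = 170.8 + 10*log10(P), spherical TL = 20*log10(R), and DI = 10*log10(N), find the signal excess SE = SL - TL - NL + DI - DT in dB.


33.61 dB


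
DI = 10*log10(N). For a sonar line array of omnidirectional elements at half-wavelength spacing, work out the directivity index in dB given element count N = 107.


20.29 dB


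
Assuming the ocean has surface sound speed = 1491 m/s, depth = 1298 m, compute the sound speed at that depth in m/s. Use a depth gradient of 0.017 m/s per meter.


c = 1491 + 0.017 * 1298 = 1513.066

1513.066 m/s


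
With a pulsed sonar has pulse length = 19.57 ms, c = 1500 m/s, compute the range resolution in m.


dR = c*tau/2 = 1500 * 19.57e-3 / 2 = 14.6775

14.6775 m


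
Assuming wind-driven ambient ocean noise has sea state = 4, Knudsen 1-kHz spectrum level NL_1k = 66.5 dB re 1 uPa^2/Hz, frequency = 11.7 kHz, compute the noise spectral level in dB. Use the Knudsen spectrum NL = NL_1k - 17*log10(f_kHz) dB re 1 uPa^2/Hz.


48.34 dB


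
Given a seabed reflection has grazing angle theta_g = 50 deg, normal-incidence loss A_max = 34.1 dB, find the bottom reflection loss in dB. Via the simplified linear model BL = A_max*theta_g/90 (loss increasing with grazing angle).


BL = A_max * theta_g / 90 = 34.1 * 50 / 90 = 18.94

18.94 dB


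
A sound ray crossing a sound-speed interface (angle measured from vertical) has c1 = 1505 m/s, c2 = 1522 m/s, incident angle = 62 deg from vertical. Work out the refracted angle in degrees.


sin(theta2) = (c2/c1)*sin(theta1) = (1522/1505)*sin(62 deg) = 0.89292
theta2 = arcsin(0.89292) = 63.24

63.24 deg


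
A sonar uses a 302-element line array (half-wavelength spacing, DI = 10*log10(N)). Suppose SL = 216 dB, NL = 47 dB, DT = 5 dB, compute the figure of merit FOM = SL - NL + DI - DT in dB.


Step 1: DI = 10*log10(302) = 24.8 dB
Step 2: FOM = SL - NL + DI - DT = 216 - 47 + 24.8 - 5 = 188.8

188.8 dB


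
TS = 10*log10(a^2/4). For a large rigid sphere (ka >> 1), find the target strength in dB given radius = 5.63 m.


TS = 10*log10(5.63^2 / 4) = 10*log10(7.924225) = 8.99

8.99 dB


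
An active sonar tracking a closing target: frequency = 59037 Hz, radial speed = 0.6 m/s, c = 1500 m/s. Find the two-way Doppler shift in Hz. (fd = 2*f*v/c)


fd = 2*f*v/c = 2 * 59037 * 0.6 / 1500 = 47.23

47.23 Hz


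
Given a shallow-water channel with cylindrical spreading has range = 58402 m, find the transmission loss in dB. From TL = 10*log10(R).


TL = 10*log10(58402) = 47.66

47.66 dB


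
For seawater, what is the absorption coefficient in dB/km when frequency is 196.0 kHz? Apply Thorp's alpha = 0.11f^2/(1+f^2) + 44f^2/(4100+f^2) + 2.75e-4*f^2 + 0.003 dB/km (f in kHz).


50.434 dB/km


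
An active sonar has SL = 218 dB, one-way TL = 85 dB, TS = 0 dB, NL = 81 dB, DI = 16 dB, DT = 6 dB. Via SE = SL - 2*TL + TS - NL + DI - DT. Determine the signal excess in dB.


-23 dB


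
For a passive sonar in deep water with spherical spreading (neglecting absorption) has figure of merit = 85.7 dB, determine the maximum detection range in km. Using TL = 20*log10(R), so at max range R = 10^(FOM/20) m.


19.28 km


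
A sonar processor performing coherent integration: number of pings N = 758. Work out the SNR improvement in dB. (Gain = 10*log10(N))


28.8 dB


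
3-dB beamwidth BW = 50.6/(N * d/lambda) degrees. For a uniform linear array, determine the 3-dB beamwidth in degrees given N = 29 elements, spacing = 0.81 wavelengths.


BW = 50.6 / (29 * 0.81) = 50.6 / 23.49 = 2.15

2.15 deg


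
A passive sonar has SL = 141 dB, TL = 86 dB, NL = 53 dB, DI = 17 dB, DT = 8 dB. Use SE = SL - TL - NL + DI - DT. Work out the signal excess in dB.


SE = SL - TL - NL + DI - DT = 141 - 86 - 53 + 17 - 8 = 11

11 dB


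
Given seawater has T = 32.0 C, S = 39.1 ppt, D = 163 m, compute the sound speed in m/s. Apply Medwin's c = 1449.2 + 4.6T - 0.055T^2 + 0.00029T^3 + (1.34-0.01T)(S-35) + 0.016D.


c = 1449.2 + 4.6*32.0 - 0.055*32.0^2 + 0.00029*32.0^3 + (1.34 - 0.01*32.0)*(39.1 - 35) + 0.016*163 = 1556.37

1556.37 m/s


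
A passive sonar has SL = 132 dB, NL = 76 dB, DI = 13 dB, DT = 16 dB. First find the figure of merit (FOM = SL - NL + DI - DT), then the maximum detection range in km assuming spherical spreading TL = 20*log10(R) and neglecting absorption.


Step 1: FOM = SL - NL + DI - DT = 132 - 76 + 13 - 16 = 53 dB
Step 2: at max range FOM = TL = 20*log10(R), so R = 10^(53/20) = 446.68 m = 0.45 km

0.45 km


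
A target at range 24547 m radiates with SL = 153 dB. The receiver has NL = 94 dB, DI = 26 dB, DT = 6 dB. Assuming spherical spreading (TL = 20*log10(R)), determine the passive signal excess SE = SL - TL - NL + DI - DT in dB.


Step 1: TL = 20*log10(24547) = 87.8 dB
Step 2: SE = 153 - 87.8 - 94 + 26 - 6 = -8.8

-8.8 dB


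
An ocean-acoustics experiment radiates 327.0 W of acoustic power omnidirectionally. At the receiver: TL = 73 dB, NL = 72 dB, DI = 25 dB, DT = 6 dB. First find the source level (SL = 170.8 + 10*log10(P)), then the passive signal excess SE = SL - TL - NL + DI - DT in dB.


Step 1: SL = 170.8 + 10*log10(327.0) = 195.95 dB
Step 2: SE = SL - TL - NL + DI - DT = 195.95 - 73 - 72 + 25 - 6 = 69.95

69.95 dB


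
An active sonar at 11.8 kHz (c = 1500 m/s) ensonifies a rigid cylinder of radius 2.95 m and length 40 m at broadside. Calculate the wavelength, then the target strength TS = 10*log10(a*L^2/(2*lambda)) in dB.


Step 1: lambda = c/f = 1500/11800 = 0.12712 m
Step 2: TS = 10*log10(a*L^2/(2*lambda)) = 10*log10(2.95*40^2/(2*0.12712)) = 42.69

42.69 dB


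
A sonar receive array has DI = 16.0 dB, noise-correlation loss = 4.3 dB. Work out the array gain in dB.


AG = DI - L_corr = 16.0 - 4.3 = 11.7

11.7 dB


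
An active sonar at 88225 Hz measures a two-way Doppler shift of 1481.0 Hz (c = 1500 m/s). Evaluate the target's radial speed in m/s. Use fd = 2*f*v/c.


From fd = 2*f*v/c, v = c*fd/(2*f) = 1500 * 1481.0 / (2*88225) = 12.59

12.59 m/s


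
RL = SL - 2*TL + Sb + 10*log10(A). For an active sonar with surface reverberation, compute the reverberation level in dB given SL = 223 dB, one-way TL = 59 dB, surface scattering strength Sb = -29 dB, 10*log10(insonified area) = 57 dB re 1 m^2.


RL = SL - 2*TL + Sb + 10*log10(A) = 223 - 2*59 + (-29) + 57 = 133

133 dB


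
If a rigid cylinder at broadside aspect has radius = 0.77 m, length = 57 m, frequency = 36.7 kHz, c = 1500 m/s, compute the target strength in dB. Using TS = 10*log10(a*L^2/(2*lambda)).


44.86 dB


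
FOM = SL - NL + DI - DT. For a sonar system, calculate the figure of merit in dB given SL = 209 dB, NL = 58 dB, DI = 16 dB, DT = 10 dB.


157 dB


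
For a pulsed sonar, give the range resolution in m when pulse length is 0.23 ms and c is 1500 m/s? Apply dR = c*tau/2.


dR = c*tau/2 = 1500 * 0.23e-3 / 2 = 0.1725

0.1725 m


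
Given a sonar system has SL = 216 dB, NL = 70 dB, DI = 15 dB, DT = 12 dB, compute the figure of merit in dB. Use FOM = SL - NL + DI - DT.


149 dB


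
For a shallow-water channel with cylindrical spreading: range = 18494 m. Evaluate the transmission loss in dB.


TL = 10*log10(18494) = 42.67

42.67 dB


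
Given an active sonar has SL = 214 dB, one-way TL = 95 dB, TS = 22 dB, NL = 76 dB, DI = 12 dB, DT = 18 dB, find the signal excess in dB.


SE = SL - 2*TL + TS - NL + DI - DT = 214 - 2*95 + (22) - 76 + 12 - 18 = -36

-36 dB


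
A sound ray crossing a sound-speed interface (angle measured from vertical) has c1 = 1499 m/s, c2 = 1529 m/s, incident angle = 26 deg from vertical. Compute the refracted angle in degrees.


26.56 deg


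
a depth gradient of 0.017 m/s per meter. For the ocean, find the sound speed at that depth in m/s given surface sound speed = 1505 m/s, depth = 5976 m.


c = 1505 + 0.017 * 5976 = 1606.592

1606.592 m/s


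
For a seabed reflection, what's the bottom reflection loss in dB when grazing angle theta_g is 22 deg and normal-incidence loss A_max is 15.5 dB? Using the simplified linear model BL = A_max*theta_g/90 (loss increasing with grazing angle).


BL = A_max * theta_g / 90 = 15.5 * 22 / 90 = 3.79

3.79 dB


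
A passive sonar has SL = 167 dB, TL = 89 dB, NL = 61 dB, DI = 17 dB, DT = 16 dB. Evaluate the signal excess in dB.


SE = SL - TL - NL + DI - DT = 167 - 89 - 61 + 17 - 16 = 18

18 dB


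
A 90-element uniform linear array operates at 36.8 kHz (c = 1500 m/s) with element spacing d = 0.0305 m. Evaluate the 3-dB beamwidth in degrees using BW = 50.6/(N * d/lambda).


Step 1: lambda = 1500/36800 = 0.04076 m
Step 2: d/lambda = 0.0305/0.04076 = 0.7483
Step 3: BW = 50.6/(N * d/lambda) = 50.6/(90 * 0.7483) = 0.75

0.75 deg


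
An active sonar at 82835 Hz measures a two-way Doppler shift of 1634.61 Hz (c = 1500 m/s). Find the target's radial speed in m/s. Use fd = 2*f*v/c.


From fd = 2*f*v/c, v = c*fd/(2*f) = 1500 * 1634.61 / (2*82835) = 14.8

14.8 m/s


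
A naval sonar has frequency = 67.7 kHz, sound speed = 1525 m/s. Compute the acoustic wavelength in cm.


lambda = c/f = 1525 / 67700 = 0.0225 m = 2.25 cm

2.25 cm


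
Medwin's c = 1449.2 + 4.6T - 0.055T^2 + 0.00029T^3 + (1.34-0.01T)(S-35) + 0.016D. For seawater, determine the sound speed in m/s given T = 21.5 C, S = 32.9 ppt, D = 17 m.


c = 1449.2 + 4.6*21.5 - 0.055*21.5^2 + 0.00029*21.5^3 + (1.34 - 0.01*21.5)*(32.9 - 35) + 0.016*17 = 1523.47

1523.47 m/s


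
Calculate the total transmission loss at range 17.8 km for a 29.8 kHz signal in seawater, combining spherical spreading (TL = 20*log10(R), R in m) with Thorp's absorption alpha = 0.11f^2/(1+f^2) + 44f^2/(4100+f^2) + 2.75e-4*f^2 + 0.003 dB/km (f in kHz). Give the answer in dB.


Step 1 (Thorp): alpha = 0.11*888.04/(1+888.04) + 44*888.04/(4100+888.04) + 2.75e-4*888.04 + 0.003 = 8.1906 dB/km
Step 2: TL_spread = 20*log10(17800) = 85.01 dB
Step 3: TL_abs = alpha*R = 8.1906 * 17.8 = 145.79 dB
Step 4: TL_total = 85.01 + 145.79 = 230.8

230.8 dB


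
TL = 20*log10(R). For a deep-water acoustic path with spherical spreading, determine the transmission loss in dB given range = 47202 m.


TL = 20*log10(47202) = 93.48

93.48 dB


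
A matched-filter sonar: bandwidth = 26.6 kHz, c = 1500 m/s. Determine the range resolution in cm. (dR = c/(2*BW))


dR = c/(2*BW) = 1500 / (2 * 26.6e3) = 0.0282 m = 2.82 cm

2.82 cm


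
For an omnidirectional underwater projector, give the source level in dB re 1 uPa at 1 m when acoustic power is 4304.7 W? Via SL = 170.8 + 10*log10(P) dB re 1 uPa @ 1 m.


207.14 dB


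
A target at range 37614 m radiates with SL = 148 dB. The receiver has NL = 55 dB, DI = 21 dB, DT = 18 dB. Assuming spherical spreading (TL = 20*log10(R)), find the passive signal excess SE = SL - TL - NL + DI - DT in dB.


Step 1: TL = 20*log10(37614) = 91.51 dB
Step 2: SE = 148 - 91.51 - 55 + 21 - 18 = 4.49

4.49 dB
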